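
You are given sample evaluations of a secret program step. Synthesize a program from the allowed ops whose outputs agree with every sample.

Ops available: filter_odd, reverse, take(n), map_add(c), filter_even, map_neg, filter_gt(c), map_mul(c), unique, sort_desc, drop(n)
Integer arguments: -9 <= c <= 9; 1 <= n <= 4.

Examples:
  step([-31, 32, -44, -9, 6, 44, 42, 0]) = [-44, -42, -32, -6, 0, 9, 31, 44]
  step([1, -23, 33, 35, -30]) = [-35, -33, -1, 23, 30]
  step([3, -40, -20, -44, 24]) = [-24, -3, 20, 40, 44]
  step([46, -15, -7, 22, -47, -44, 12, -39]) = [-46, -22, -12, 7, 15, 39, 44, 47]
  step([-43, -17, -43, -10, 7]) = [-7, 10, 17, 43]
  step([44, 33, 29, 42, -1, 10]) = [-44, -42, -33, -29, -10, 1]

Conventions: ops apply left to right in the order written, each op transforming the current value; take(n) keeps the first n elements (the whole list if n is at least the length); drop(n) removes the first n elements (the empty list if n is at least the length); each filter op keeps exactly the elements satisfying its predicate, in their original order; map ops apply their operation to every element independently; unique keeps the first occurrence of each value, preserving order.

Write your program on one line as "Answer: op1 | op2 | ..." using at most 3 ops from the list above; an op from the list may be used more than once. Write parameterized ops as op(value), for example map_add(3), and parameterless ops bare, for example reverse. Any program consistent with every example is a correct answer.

unique | sort_desc | map_neg

Check, running the answer program on each example:
  [-31, 32, -44, -9, 6, 44, 42, 0] -> [-31, 32, -44, -9, 6, 44, 42, 0] -> [44, 42, 32, 6, 0, -9, -31, -44] -> [-44, -42, -32, -6, 0, 9, 31, 44]
  [1, -23, 33, 35, -30] -> [1, -23, 33, 35, -30] -> [35, 33, 1, -23, -30] -> [-35, -33, -1, 23, 30]
  [3, -40, -20, -44, 24] -> [3, -40, -20, -44, 24] -> [24, 3, -20, -40, -44] -> [-24, -3, 20, 40, 44]
  [46, -15, -7, 22, -47, -44, 12, -39] -> [46, -15, -7, 22, -47, -44, 12, -39] -> [46, 22, 12, -7, -15, -39, -44, -47] -> [-46, -22, -12, 7, 15, 39, 44, 47]
  [-43, -17, -43, -10, 7] -> [-43, -17, -10, 7] -> [7, -10, -17, -43] -> [-7, 10, 17, 43]
  [44, 33, 29, 42, -1, 10] -> [44, 33, 29, 42, -1, 10] -> [44, 42, 33, 29, 10, -1] -> [-44, -42, -33, -29, -10, 1]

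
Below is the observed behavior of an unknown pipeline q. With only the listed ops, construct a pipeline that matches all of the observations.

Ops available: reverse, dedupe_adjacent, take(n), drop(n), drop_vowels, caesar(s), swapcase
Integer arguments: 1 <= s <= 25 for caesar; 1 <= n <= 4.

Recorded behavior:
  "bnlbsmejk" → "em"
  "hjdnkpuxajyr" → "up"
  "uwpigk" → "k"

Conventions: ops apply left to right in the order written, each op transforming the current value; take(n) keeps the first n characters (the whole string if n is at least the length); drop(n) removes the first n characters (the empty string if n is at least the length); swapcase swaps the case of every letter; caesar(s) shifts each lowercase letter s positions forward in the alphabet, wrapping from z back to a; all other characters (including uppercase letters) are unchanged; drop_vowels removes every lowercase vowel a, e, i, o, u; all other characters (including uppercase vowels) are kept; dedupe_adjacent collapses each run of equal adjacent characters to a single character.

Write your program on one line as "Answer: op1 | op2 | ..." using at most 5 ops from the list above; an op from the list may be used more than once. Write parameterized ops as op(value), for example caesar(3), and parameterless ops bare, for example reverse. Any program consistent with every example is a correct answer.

drop(3) | take(4) | drop(2) | reverse

Check, running the answer program on each example:
  "bnlbsmejk" -> "bsmejk" -> "bsme" -> "me" -> "em"
  "hjdnkpuxajyr" -> "nkpuxajyr" -> "nkpu" -> "pu" -> "up"
  "uwpigk" -> "igk" -> "igk" -> "k" -> "k"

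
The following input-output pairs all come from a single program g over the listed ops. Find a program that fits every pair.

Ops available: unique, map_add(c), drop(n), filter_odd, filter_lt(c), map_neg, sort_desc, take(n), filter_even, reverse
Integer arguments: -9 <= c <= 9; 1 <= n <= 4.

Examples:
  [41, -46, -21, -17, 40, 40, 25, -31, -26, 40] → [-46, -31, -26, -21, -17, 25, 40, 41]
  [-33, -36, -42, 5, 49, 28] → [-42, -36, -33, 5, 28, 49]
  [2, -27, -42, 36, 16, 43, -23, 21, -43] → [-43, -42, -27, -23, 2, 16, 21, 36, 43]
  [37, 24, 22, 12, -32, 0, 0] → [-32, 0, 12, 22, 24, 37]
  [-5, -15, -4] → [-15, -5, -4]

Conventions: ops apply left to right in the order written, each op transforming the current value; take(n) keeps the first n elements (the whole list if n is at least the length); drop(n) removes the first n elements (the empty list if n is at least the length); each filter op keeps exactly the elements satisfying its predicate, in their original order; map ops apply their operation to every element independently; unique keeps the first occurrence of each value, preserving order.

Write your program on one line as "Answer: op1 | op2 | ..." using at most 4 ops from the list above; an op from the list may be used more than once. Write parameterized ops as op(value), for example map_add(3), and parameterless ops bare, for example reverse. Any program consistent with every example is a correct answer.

sort_desc | unique | reverse

Check, running the answer program on each example:
  [41, -46, -21, -17, 40, 40, 25, -31, -26, 40] -> [41, 40, 40, 40, 25, -17, -21, -26, -31, -46] -> [41, 40, 25, -17, -21, -26, -31, -46] -> [-46, -31, -26, -21, -17, 25, 40, 41]
  [-33, -36, -42, 5, 49, 28] -> [49, 28, 5, -33, -36, -42] -> [49, 28, 5, -33, -36, -42] -> [-42, -36, -33, 5, 28, 49]
  [2, -27, -42, 36, 16, 43, -23, 21, -43] -> [43, 36, 21, 16, 2, -23, -27, -42, -43] -> [43, 36, 21, 16, 2, -23, -27, -42, -43] -> [-43, -42, -27, -23, 2, 16, 21, 36, 43]
  [37, 24, 22, 12, -32, 0, 0] -> [37, 24, 22, 12, 0, 0, -32] -> [37, 24, 22, 12, 0, -32] -> [-32, 0, 12, 22, 24, 37]
  [-5, -15, -4] -> [-4, -5, -15] -> [-4, -5, -15] -> [-15, -5, -4]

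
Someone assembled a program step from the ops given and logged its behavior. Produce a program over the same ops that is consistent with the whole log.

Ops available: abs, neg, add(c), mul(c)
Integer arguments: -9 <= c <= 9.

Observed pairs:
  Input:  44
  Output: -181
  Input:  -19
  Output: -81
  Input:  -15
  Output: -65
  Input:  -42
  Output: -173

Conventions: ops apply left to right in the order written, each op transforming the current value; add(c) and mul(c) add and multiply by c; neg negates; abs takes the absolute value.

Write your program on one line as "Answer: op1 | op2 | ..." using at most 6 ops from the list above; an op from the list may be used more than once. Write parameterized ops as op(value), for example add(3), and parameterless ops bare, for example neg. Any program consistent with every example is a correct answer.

neg | abs | neg | mul(4) | add(-5)

Check, running the answer program on each example:
  44 -> -44 -> 44 -> -44 -> -176 -> -181
  -19 -> 19 -> 19 -> -19 -> -76 -> -81
  -15 -> 15 -> 15 -> -15 -> -60 -> -65
  -42 -> 42 -> 42 -> -42 -> -168 -> -173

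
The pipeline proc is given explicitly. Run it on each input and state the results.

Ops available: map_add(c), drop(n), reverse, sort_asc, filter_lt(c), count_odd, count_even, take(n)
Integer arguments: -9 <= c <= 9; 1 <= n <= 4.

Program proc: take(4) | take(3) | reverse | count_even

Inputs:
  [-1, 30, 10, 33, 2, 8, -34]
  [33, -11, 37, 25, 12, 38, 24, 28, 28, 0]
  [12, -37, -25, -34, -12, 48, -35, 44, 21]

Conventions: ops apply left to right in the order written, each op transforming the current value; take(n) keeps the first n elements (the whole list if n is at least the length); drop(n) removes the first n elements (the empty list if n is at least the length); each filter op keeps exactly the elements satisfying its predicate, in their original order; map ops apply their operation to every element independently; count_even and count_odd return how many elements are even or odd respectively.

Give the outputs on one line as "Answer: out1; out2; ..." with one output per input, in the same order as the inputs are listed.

2; 0; 1

Execution, op by op:
  [-1, 30, 10, 33, 2, 8, -34] -> [-1, 30, 10, 33] -> [-1, 30, 10] -> [10, 30, -1] -> 2
  [33, -11, 37, 25, 12, 38, 24, 28, 28, 0] -> [33, -11, 37, 25] -> [33, -11, 37] -> [37, -11, 33] -> 0
  [12, -37, -25, -34, -12, 48, -35, 44, 21] -> [12, -37, -25, -34] -> [12, -37, -25] -> [-25, -37, 12] -> 1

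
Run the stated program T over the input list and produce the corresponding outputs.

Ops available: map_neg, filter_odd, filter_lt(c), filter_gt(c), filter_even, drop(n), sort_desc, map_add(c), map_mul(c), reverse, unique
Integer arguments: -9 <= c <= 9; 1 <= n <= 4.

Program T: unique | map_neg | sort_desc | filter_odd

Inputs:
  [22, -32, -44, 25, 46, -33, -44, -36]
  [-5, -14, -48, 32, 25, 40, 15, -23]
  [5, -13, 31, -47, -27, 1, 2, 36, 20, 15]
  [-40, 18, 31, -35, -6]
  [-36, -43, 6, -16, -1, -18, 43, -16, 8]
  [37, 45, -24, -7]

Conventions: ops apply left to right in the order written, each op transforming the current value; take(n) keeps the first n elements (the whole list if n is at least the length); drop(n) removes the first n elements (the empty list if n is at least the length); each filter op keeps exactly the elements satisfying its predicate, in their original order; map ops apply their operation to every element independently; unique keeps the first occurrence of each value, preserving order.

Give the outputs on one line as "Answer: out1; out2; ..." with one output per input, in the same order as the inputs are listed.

[33, -25]; [23, 5, -15, -25]; [47, 27, 13, -1, -5, -15, -31]; [35, -31]; [43, 1, -43]; [7, -37, -45]

Execution, op by op:
  [22, -32, -44, 25, 46, -33, -44, -36] -> [22, -32, -44, 25, 46, -33, -36] -> [-22, 32, 44, -25, -46, 33, 36] -> [44, 36, 33, 32, -22, -25, -46] -> [33, -25]
  [-5, -14, -48, 32, 25, 40, 15, -23] -> [-5, -14, -48, 32, 25, 40, 15, -23] -> [5, 14, 48, -32, -25, -40, -15, 23] -> [48, 23, 14, 5, -15, -25, -32, -40] -> [23, 5, -15, -25]
  [5, -13, 31, -47, -27, 1, 2, 36, 20, 15] -> [5, -13, 31, -47, -27, 1, 2, 36, 20, 15] -> [-5, 13, -31, 47, 27, -1, -2, -36, -20, -15] -> [47, 27, 13, -1, -2, -5, -15, -20, -31, -36] -> [47, 27, 13, -1, -5, -15, -31]
  [-40, 18, 31, -35, -6] -> [-40, 18, 31, -35, -6] -> [40, -18, -31, 35, 6] -> [40, 35, 6, -18, -31] -> [35, -31]
  [-36, -43, 6, -16, -1, -18, 43, -16, 8] -> [-36, -43, 6, -16, -1, -18, 43, 8] -> [36, 43, -6, 16, 1, 18, -43, -8] -> [43, 36, 18, 16, 1, -6, -8, -43] -> [43, 1, -43]
  [37, 45, -24, -7] -> [37, 45, -24, -7] -> [-37, -45, 24, 7] -> [24, 7, -37, -45] -> [7, -37, -45]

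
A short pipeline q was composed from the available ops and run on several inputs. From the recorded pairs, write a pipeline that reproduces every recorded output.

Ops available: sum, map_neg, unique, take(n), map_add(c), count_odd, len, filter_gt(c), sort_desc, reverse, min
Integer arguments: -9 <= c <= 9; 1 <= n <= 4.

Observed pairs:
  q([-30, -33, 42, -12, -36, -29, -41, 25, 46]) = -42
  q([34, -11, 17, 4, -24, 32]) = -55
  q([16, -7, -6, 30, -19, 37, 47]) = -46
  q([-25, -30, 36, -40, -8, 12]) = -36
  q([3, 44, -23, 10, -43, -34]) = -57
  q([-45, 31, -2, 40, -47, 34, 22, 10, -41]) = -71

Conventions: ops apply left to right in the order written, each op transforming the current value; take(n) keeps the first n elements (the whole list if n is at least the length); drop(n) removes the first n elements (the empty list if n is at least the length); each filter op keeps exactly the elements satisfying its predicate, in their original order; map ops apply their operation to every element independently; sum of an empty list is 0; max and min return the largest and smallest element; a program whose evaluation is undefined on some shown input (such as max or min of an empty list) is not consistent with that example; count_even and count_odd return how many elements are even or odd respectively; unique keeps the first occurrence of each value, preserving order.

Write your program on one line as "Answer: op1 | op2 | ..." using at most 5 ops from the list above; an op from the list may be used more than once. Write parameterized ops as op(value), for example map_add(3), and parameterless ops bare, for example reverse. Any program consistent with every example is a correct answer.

take(4) | filter_gt(1) | reverse | map_neg | sum

Check, running the answer program on each example:
  [-30, -33, 42, -12, -36, -29, -41, 25, 46] -> [-30, -33, 42, -12] -> [42] -> [42] -> [-42] -> -42
  [34, -11, 17, 4, -24, 32] -> [34, -11, 17, 4] -> [34, 17, 4] -> [4, 17, 34] -> [-4, -17, -34] -> -55
  [16, -7, -6, 30, -19, 37, 47] -> [16, -7, -6, 30] -> [16, 30] -> [30, 16] -> [-30, -16] -> -46
  [-25, -30, 36, -40, -8, 12] -> [-25, -30, 36, -40] -> [36] -> [36] -> [-36] -> -36
  [3, 44, -23, 10, -43, -34] -> [3, 44, -23, 10] -> [3, 44, 10] -> [10, 44, 3] -> [-10, -44, -3] -> -57
  [-45, 31, -2, 40, -47, 34, 22, 10, -41] -> [-45, 31, -2, 40] -> [31, 40] -> [40, 31] -> [-40, -31] -> -71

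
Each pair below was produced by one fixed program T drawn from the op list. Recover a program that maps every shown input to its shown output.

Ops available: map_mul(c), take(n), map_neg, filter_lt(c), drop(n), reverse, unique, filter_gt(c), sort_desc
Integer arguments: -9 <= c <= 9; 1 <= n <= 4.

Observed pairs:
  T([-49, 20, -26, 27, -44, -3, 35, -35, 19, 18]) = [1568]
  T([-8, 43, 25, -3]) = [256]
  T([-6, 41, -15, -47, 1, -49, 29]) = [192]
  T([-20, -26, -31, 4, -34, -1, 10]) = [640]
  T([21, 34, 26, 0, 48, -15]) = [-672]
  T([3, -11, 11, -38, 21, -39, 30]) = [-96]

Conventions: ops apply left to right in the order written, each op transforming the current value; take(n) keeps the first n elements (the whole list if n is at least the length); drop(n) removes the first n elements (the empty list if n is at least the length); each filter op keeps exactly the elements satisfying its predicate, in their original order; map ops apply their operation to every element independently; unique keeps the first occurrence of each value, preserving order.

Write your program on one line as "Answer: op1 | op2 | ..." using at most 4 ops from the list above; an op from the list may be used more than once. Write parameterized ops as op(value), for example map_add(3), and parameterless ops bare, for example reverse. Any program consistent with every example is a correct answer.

map_mul(-4) | take(3) | map_mul(8) | take(1)

Check, running the answer program on each example:
  [-49, 20, -26, 27, -44, -3, 35, -35, 19, 18] -> [196, -80, 104, -108, 176, 12, -140, 140, -76, -72] -> [196, -80, 104] -> [1568, -640, 832] -> [1568]
  [-8, 43, 25, -3] -> [32, -172, -100, 12] -> [32, -172, -100] -> [256, -1376, -800] -> [256]
  [-6, 41, -15, -47, 1, -49, 29] -> [24, -164, 60, 188, -4, 196, -116] -> [24, -164, 60] -> [192, -1312, 480] -> [192]
  [-20, -26, -31, 4, -34, -1, 10] -> [80, 104, 124, -16, 136, 4, -40] -> [80, 104, 124] -> [640, 832, 992] -> [640]
  [21, 34, 26, 0, 48, -15] -> [-84, -136, -104, 0, -192, 60] -> [-84, -136, -104] -> [-672, -1088, -832] -> [-672]
  [3, -11, 11, -38, 21, -39, 30] -> [-12, 44, -44, 152, -84, 156, -120] -> [-12, 44, -44] -> [-96, 352, -352] -> [-96]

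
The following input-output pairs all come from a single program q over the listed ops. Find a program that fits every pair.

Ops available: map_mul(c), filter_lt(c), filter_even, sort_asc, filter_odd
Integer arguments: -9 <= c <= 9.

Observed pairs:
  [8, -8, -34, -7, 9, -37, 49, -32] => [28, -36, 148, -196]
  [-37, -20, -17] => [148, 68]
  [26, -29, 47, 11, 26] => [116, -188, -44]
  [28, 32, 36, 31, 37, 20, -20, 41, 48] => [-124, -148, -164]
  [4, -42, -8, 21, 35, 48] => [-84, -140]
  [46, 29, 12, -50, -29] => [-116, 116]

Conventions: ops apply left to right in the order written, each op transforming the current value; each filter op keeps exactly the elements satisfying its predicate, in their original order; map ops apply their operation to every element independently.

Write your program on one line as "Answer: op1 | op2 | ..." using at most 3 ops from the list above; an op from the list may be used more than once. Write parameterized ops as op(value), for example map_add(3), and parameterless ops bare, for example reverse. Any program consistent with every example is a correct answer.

filter_odd | map_mul(-4)

Check, running the answer program on each example:
  [8, -8, -34, -7, 9, -37, 49, -32] -> [-7, 9, -37, 49] -> [28, -36, 148, -196]
  [-37, -20, -17] -> [-37, -17] -> [148, 68]
  [26, -29, 47, 11, 26] -> [-29, 47, 11] -> [116, -188, -44]
  [28, 32, 36, 31, 37, 20, -20, 41, 48] -> [31, 37, 41] -> [-124, -148, -164]
  [4, -42, -8, 21, 35, 48] -> [21, 35] -> [-84, -140]
  [46, 29, 12, -50, -29] -> [29, -29] -> [-116, 116]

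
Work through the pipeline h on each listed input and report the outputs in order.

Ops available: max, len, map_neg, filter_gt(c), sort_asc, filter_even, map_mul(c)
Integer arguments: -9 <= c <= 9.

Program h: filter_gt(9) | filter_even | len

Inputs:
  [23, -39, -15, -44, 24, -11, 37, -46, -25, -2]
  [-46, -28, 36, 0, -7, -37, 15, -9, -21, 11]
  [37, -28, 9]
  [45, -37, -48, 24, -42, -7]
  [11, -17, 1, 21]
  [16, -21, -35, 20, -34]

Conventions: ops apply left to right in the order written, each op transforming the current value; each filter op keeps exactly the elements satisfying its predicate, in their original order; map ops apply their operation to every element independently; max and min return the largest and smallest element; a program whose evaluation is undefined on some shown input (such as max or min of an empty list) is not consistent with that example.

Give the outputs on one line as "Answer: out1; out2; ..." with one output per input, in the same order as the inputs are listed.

Execution, op by op:
  [23, -39, -15, -44, 24, -11, 37, -46, -25, -2] -> [23, 24, 37] -> [24] -> 1
  [-46, -28, 36, 0, -7, -37, 15, -9, -21, 11] -> [36, 15, 11] -> [36] -> 1
  [37, -28, 9] -> [37] -> [] -> 0
  [45, -37, -48, 24, -42, -7] -> [45, 24] -> [24] -> 1
  [11, -17, 1, 21] -> [11, 21] -> [] -> 0
  [16, -21, -35, 20, -34] -> [16, 20] -> [16, 20] -> 2

1; 1; 0; 1; 0; 2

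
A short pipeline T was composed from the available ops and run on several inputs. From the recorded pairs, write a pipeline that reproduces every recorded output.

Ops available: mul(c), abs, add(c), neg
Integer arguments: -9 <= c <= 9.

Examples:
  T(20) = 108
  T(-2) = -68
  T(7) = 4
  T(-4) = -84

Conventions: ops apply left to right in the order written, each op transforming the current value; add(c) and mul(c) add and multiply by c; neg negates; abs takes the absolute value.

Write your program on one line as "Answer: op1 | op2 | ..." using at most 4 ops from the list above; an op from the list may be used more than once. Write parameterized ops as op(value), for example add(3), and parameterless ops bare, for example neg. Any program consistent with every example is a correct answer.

add(-6) | neg | mul(-8) | add(-4)

Check, running the answer program on each example:
  20 -> 14 -> -14 -> 112 -> 108
  -2 -> -8 -> 8 -> -64 -> -68
  7 -> 1 -> -1 -> 8 -> 4
  -4 -> -10 -> 10 -> -80 -> -84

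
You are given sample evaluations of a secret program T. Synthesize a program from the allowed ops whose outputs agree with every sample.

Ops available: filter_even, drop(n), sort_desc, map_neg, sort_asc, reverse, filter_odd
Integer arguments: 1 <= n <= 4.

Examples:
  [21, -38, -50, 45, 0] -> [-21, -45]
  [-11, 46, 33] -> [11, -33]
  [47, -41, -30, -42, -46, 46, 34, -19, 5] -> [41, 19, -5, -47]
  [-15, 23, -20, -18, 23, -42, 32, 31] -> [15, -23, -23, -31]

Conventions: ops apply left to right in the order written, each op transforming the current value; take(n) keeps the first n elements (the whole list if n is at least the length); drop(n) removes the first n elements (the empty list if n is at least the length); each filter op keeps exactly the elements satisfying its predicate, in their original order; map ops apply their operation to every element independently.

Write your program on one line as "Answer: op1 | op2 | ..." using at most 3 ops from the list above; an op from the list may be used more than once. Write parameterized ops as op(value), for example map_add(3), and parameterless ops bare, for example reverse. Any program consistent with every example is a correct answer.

filter_odd | sort_asc | map_neg

Check, running the answer program on each example:
  [21, -38, -50, 45, 0] -> [21, 45] -> [21, 45] -> [-21, -45]
  [-11, 46, 33] -> [-11, 33] -> [-11, 33] -> [11, -33]
  [47, -41, -30, -42, -46, 46, 34, -19, 5] -> [47, -41, -19, 5] -> [-41, -19, 5, 47] -> [41, 19, -5, -47]
  [-15, 23, -20, -18, 23, -42, 32, 31] -> [-15, 23, 23, 31] -> [-15, 23, 23, 31] -> [15, -23, -23, -31]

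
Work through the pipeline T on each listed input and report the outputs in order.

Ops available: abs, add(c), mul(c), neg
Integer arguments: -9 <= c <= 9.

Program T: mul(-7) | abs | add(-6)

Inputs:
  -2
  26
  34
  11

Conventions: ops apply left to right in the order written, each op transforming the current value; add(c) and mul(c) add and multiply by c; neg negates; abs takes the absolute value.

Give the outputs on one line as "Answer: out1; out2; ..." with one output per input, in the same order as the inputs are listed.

Execution, op by op:
  -2 -> 14 -> 14 -> 8
  26 -> -182 -> 182 -> 176
  34 -> -238 -> 238 -> 232
  11 -> -77 -> 77 -> 71

8; 176; 232; 71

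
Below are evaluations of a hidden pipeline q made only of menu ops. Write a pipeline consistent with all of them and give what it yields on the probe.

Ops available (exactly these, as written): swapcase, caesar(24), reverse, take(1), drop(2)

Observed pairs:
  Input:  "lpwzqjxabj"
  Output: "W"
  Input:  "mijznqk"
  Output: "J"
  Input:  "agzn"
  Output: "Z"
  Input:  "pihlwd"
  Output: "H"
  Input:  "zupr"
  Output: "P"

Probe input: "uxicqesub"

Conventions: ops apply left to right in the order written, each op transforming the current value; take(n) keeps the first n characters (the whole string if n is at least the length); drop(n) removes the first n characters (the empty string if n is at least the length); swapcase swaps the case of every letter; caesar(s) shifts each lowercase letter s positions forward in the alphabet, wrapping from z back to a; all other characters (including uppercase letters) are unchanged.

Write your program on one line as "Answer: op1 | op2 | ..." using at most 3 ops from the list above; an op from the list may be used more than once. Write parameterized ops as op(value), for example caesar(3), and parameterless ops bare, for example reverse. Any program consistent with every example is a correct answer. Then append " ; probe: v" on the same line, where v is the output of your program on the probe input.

drop(2) | swapcase | take(1) ; probe: "I"

Check, running the answer program on each example:
  "lpwzqjxabj" -> "wzqjxabj" -> "WZQJXABJ" -> "W"
  "mijznqk" -> "jznqk" -> "JZNQK" -> "J"
  "agzn" -> "zn" -> "ZN" -> "Z"
  "pihlwd" -> "hlwd" -> "HLWD" -> "H"
  "zupr" -> "pr" -> "PR" -> "P"
  probe: "uxicqesub" -> "icqesub" -> "ICQESUB" -> "I"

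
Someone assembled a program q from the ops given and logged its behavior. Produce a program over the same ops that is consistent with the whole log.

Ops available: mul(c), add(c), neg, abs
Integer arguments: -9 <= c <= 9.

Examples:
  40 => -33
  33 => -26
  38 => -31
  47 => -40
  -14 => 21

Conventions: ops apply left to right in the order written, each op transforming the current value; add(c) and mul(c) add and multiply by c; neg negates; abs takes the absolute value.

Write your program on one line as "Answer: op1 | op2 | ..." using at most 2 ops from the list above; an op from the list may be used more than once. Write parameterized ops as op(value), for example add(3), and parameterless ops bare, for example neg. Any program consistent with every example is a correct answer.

add(-7) | mul(-1)

Check, running the answer program on each example:
  40 -> 33 -> -33
  33 -> 26 -> -26
  38 -> 31 -> -31
  47 -> 40 -> -40
  -14 -> -21 -> 21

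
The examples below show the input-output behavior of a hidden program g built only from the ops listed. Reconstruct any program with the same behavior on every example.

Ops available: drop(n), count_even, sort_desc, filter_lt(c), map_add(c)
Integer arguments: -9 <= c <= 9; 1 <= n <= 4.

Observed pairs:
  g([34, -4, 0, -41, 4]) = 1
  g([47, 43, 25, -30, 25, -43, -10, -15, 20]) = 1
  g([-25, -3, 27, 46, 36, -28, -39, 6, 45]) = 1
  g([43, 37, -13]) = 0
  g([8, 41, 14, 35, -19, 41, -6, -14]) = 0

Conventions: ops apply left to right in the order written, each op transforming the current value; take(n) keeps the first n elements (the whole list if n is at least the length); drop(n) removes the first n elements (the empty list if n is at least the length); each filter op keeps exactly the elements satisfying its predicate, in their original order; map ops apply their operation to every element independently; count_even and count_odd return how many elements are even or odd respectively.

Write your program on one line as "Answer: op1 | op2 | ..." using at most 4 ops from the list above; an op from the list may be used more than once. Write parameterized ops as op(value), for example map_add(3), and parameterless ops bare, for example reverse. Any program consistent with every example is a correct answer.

filter_lt(4) | drop(2) | map_add(-7) | count_even

Check, running the answer program on each example:
  [34, -4, 0, -41, 4] -> [-4, 0, -41] -> [-41] -> [-48] -> 1
  [47, 43, 25, -30, 25, -43, -10, -15, 20] -> [-30, -43, -10, -15] -> [-10, -15] -> [-17, -22] -> 1
  [-25, -3, 27, 46, 36, -28, -39, 6, 45] -> [-25, -3, -28, -39] -> [-28, -39] -> [-35, -46] -> 1
  [43, 37, -13] -> [-13] -> [] -> [] -> 0
  [8, 41, 14, 35, -19, 41, -6, -14] -> [-19, -6, -14] -> [-14] -> [-21] -> 0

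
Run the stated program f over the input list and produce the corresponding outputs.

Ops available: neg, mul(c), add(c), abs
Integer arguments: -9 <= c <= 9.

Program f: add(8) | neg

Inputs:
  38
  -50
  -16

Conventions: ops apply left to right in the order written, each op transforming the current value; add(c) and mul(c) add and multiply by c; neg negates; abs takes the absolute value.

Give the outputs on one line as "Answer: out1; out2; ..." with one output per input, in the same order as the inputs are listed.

-46; 42; 8

Execution, op by op:
  38 -> 46 -> -46
  -50 -> -42 -> 42
  -16 -> -8 -> 8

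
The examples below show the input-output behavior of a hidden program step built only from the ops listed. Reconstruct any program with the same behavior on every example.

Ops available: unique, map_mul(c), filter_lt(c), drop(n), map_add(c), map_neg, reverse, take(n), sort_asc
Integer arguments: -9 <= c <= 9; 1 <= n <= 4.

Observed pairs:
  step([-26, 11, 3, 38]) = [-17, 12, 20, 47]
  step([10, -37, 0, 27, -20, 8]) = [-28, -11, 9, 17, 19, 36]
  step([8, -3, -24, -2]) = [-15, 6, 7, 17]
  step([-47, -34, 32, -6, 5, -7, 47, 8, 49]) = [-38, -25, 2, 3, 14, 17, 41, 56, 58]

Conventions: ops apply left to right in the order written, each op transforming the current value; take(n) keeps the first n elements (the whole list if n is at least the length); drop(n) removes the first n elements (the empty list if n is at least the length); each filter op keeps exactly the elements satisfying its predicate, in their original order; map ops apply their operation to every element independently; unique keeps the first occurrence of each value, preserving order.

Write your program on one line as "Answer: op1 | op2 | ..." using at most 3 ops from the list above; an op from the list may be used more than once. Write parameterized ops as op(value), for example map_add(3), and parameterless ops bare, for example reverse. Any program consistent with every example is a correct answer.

reverse | map_add(9) | sort_asc

Check, running the answer program on each example:
  [-26, 11, 3, 38] -> [38, 3, 11, -26] -> [47, 12, 20, -17] -> [-17, 12, 20, 47]
  [10, -37, 0, 27, -20, 8] -> [8, -20, 27, 0, -37, 10] -> [17, -11, 36, 9, -28, 19] -> [-28, -11, 9, 17, 19, 36]
  [8, -3, -24, -2] -> [-2, -24, -3, 8] -> [7, -15, 6, 17] -> [-15, 6, 7, 17]
  [-47, -34, 32, -6, 5, -7, 47, 8, 49] -> [49, 8, 47, -7, 5, -6, 32, -34, -47] -> [58, 17, 56, 2, 14, 3, 41, -25, -38] -> [-38, -25, 2, 3, 14, 17, 41, 56, 58]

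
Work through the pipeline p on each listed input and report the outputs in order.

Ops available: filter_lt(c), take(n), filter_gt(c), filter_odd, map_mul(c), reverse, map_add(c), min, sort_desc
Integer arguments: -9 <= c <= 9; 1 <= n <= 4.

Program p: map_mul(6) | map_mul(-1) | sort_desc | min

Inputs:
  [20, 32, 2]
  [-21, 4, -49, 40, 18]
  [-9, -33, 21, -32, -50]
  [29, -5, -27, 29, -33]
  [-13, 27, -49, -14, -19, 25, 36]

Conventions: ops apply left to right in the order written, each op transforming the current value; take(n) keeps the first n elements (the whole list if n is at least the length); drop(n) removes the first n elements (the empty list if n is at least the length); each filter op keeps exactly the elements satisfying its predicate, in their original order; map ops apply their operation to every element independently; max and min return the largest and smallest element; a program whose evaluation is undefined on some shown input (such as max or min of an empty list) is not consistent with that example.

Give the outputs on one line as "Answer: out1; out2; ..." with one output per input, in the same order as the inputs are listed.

-192; -240; -126; -174; -216

Execution, op by op:
  [20, 32, 2] -> [120, 192, 12] -> [-120, -192, -12] -> [-12, -120, -192] -> -192
  [-21, 4, -49, 40, 18] -> [-126, 24, -294, 240, 108] -> [126, -24, 294, -240, -108] -> [294, 126, -24, -108, -240] -> -240
  [-9, -33, 21, -32, -50] -> [-54, -198, 126, -192, -300] -> [54, 198, -126, 192, 300] -> [300, 198, 192, 54, -126] -> -126
  [29, -5, -27, 29, -33] -> [174, -30, -162, 174, -198] -> [-174, 30, 162, -174, 198] -> [198, 162, 30, -174, -174] -> -174
  [-13, 27, -49, -14, -19, 25, 36] -> [-78, 162, -294, -84, -114, 150, 216] -> [78, -162, 294, 84, 114, -150, -216] -> [294, 114, 84, 78, -150, -162, -216] -> -216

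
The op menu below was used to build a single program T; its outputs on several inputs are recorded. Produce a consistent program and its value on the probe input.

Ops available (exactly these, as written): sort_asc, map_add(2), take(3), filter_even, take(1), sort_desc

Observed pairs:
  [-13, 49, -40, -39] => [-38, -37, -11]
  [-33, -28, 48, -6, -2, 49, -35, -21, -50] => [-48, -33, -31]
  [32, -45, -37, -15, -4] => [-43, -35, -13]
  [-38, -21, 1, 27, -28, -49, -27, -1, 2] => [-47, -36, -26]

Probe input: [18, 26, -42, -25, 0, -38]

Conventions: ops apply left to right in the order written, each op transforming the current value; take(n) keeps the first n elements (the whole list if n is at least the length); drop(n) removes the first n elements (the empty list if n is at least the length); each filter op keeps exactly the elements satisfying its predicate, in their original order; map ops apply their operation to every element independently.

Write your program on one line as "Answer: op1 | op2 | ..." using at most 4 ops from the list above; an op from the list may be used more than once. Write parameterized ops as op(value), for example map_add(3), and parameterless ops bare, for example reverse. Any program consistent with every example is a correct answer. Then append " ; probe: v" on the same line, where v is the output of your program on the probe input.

map_add(2) | sort_asc | take(3) ; probe: [-40, -36, -23]

Check, running the answer program on each example:
  [-13, 49, -40, -39] -> [-11, 51, -38, -37] -> [-38, -37, -11, 51] -> [-38, -37, -11]
  [-33, -28, 48, -6, -2, 49, -35, -21, -50] -> [-31, -26, 50, -4, 0, 51, -33, -19, -48] -> [-48, -33, -31, -26, -19, -4, 0, 50, 51] -> [-48, -33, -31]
  [32, -45, -37, -15, -4] -> [34, -43, -35, -13, -2] -> [-43, -35, -13, -2, 34] -> [-43, -35, -13]
  [-38, -21, 1, 27, -28, -49, -27, -1, 2] -> [-36, -19, 3, 29, -26, -47, -25, 1, 4] -> [-47, -36, -26, -25, -19, 1, 3, 4, 29] -> [-47, -36, -26]
  probe: [18, 26, -42, -25, 0, -38] -> [20, 28, -40, -23, 2, -36] -> [-40, -36, -23, 2, 20, 28] -> [-40, -36, -23]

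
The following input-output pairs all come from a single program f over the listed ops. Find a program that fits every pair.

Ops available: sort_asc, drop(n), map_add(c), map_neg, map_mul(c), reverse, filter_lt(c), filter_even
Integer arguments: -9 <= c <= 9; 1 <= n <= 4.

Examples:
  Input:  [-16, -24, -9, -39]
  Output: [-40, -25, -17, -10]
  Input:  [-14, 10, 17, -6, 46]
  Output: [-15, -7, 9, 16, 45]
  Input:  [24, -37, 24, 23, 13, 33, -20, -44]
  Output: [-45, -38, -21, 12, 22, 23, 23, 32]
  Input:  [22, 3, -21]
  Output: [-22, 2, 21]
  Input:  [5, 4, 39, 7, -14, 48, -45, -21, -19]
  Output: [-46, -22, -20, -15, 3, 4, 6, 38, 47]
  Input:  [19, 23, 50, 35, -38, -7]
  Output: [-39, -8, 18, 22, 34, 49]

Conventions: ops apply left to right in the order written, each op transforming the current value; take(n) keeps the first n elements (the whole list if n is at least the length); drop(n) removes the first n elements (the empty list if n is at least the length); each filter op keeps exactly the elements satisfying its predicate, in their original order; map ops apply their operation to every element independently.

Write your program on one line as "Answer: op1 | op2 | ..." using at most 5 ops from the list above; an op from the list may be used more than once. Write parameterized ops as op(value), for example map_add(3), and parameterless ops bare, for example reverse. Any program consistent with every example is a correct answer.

map_neg | sort_asc | map_add(1) | map_neg | reverse

Check, running the answer program on each example:
  [-16, -24, -9, -39] -> [16, 24, 9, 39] -> [9, 16, 24, 39] -> [10, 17, 25, 40] -> [-10, -17, -25, -40] -> [-40, -25, -17, -10]
  [-14, 10, 17, -6, 46] -> [14, -10, -17, 6, -46] -> [-46, -17, -10, 6, 14] -> [-45, -16, -9, 7, 15] -> [45, 16, 9, -7, -15] -> [-15, -7, 9, 16, 45]
  [24, -37, 24, 23, 13, 33, -20, -44] -> [-24, 37, -24, -23, -13, -33, 20, 44] -> [-33, -24, -24, -23, -13, 20, 37, 44] -> [-32, -23, -23, -22, -12, 21, 38, 45] -> [32, 23, 23, 22, 12, -21, -38, -45] -> [-45, -38, -21, 12, 22, 23, 23, 32]
  [22, 3, -21] -> [-22, -3, 21] -> [-22, -3, 21] -> [-21, -2, 22] -> [21, 2, -22] -> [-22, 2, 21]
  [5, 4, 39, 7, -14, 48, -45, -21, -19] -> [-5, -4, -39, -7, 14, -48, 45, 21, 19] -> [-48, -39, -7, -5, -4, 14, 19, 21, 45] -> [-47, -38, -6, -4, -3, 15, 20, 22, 46] -> [47, 38, 6, 4, 3, -15, -20, -22, -46] -> [-46, -22, -20, -15, 3, 4, 6, 38, 47]
  [19, 23, 50, 35, -38, -7] -> [-19, -23, -50, -35, 38, 7] -> [-50, -35, -23, -19, 7, 38] -> [-49, -34, -22, -18, 8, 39] -> [49, 34, 22, 18, -8, -39] -> [-39, -8, 18, 22, 34, 49]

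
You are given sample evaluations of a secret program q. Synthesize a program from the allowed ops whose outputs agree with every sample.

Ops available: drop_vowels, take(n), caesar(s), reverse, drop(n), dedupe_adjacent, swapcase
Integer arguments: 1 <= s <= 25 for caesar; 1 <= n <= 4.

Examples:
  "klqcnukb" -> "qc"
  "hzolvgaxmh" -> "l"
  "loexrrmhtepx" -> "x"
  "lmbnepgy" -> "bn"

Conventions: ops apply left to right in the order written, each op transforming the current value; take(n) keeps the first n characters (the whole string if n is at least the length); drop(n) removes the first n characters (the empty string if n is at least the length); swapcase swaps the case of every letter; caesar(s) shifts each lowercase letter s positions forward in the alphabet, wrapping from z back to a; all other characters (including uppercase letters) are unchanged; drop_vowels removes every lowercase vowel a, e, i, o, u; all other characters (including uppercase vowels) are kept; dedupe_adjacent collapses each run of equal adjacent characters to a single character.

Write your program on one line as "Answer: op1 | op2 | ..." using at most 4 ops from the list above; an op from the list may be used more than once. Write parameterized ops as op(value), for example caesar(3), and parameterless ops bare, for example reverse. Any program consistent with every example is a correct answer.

drop(2) | take(2) | drop_vowels

Check, running the answer program on each example:
  "klqcnukb" -> "qcnukb" -> "qc" -> "qc"
  "hzolvgaxmh" -> "olvgaxmh" -> "ol" -> "l"
  "loexrrmhtepx" -> "exrrmhtepx" -> "ex" -> "x"
  "lmbnepgy" -> "bnepgy" -> "bn" -> "bn"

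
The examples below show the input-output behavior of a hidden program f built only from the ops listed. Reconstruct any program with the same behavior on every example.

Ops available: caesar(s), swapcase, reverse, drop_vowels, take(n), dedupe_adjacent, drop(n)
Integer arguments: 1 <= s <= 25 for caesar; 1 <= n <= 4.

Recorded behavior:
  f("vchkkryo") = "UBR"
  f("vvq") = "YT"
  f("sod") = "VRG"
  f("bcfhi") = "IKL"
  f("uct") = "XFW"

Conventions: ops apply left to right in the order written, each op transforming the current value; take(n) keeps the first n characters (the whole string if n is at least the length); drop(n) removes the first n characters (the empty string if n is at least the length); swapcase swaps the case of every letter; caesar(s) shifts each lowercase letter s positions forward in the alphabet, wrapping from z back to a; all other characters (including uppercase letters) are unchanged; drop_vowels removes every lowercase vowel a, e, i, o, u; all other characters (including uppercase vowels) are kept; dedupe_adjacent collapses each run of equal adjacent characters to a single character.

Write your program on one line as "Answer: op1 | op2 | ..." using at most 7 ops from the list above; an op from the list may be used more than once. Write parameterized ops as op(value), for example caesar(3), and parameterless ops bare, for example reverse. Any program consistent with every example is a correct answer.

reverse | caesar(3) | dedupe_adjacent | take(3) | swapcase | reverse

Check, running the answer program on each example:
  "vchkkryo" -> "oyrkkhcv" -> "rbunnkfy" -> "rbunkfy" -> "rbu" -> "RBU" -> "UBR"
  "vvq" -> "qvv" -> "tyy" -> "ty" -> "ty" -> "TY" -> "YT"
  "sod" -> "dos" -> "grv" -> "grv" -> "grv" -> "GRV" -> "VRG"
  "bcfhi" -> "ihfcb" -> "lkife" -> "lkife" -> "lki" -> "LKI" -> "IKL"
  "uct" -> "tcu" -> "wfx" -> "wfx" -> "wfx" -> "WFX" -> "XFW"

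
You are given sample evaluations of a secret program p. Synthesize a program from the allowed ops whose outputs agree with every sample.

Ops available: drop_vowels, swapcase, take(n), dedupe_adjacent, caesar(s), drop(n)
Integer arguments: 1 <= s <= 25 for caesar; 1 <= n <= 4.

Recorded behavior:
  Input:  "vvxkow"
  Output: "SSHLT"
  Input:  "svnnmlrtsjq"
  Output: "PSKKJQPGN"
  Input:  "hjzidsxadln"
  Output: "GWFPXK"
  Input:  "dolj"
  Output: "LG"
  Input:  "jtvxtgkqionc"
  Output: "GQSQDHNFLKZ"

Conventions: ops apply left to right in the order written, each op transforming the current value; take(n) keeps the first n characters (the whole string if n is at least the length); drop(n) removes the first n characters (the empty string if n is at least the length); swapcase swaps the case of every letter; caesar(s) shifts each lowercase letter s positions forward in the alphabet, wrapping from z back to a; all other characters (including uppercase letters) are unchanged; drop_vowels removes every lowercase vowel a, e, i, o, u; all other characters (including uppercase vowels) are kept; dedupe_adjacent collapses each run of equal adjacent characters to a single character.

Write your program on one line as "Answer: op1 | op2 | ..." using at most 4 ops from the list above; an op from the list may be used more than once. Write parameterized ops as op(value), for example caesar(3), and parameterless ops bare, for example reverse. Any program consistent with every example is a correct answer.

caesar(23) | drop_vowels | swapcase

Check, running the answer program on each example:
  "vvxkow" -> "ssuhlt" -> "sshlt" -> "SSHLT"
  "svnnmlrtsjq" -> "pskkjioqpgn" -> "pskkjqpgn" -> "PSKKJQPGN"
  "hjzidsxadln" -> "egwfapuxaik" -> "gwfpxk" -> "GWFPXK"
  "dolj" -> "alig" -> "lg" -> "LG"
  "jtvxtgkqionc" -> "gqsuqdhnflkz" -> "gqsqdhnflkz" -> "GQSQDHNFLKZ"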